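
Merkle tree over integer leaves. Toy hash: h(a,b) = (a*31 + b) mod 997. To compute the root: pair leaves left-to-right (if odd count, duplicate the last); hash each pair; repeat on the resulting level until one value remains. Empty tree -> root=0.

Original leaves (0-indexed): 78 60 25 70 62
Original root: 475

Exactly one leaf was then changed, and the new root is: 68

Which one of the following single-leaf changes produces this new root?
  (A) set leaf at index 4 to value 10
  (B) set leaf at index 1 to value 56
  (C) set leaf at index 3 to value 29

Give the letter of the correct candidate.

Original leaves: [78, 60, 25, 70, 62]
Target new root: 68
Try each candidate change and compute the resulting root:
Candidate A: set leaf[4] = 10 -> leaves = [78, 60, 25, 70, 10]
  L0: [78, 60, 25, 70, 10]
  L1: h(78,60)=(78*31+60)%997=484 h(25,70)=(25*31+70)%997=845 h(10,10)=(10*31+10)%997=320 -> [484, 845, 320]
  L2: h(484,845)=(484*31+845)%997=894 h(320,320)=(320*31+320)%997=270 -> [894, 270]
  L3: h(894,270)=(894*31+270)%997=68 -> [68]
  root = 68 == target 68  ** MATCH **
Candidate B: set leaf[1] = 56 -> leaves = [78, 56, 25, 70, 62]
  L0: [78, 56, 25, 70, 62]
  L1: h(78,56)=(78*31+56)%997=480 h(25,70)=(25*31+70)%997=845 h(62,62)=(62*31+62)%997=987 -> [480, 845, 987]
  L2: h(480,845)=(480*31+845)%997=770 h(987,987)=(987*31+987)%997=677 -> [770, 677]
  L3: h(770,677)=(770*31+677)%997=619 -> [619]
  root = 619 != target 68
Candidate C: set leaf[3] = 29 -> leaves = [78, 60, 25, 29, 62]
  L0: [78, 60, 25, 29, 62]
  L1: h(78,60)=(78*31+60)%997=484 h(25,29)=(25*31+29)%997=804 h(62,62)=(62*31+62)%997=987 -> [484, 804, 987]
  L2: h(484,804)=(484*31+804)%997=853 h(987,987)=(987*31+987)%997=677 -> [853, 677]
  L3: h(853,677)=(853*31+677)%997=201 -> [201]
  root = 201 != target 68
Candidate A produces the target root.

Answer: A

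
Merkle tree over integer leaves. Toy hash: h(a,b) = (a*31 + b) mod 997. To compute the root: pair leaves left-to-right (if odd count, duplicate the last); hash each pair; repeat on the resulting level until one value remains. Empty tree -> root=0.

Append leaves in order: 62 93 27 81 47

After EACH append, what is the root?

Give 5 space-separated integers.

Answer: 62 21 518 572 58

Derivation:
After append 62 (leaves=[62]):
  L0: [62]
  root=62
After append 93 (leaves=[62, 93]):
  L0: [62, 93]
  L1: h(62,93)=(62*31+93)%997=21 -> [21]
  root=21
After append 27 (leaves=[62, 93, 27]):
  L0: [62, 93, 27]
  L1: h(62,93)=(62*31+93)%997=21 h(27,27)=(27*31+27)%997=864 -> [21, 864]
  L2: h(21,864)=(21*31+864)%997=518 -> [518]
  root=518
After append 81 (leaves=[62, 93, 27, 81]):
  L0: [62, 93, 27, 81]
  L1: h(62,93)=(62*31+93)%997=21 h(27,81)=(27*31+81)%997=918 -> [21, 918]
  L2: h(21,918)=(21*31+918)%997=572 -> [572]
  root=572
After append 47 (leaves=[62, 93, 27, 81, 47]):
  L0: [62, 93, 27, 81, 47]
  L1: h(62,93)=(62*31+93)%997=21 h(27,81)=(27*31+81)%997=918 h(47,47)=(47*31+47)%997=507 -> [21, 918, 507]
  L2: h(21,918)=(21*31+918)%997=572 h(507,507)=(507*31+507)%997=272 -> [572, 272]
  L3: h(572,272)=(572*31+272)%997=58 -> [58]
  root=58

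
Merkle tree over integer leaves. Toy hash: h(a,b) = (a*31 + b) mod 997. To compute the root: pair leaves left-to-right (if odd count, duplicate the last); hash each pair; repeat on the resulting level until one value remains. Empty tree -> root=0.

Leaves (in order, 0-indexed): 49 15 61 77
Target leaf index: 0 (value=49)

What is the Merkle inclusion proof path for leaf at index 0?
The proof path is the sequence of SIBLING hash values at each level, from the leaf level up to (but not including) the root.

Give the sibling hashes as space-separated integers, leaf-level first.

L0 (leaves): [49, 15, 61, 77], target index=0
L1: h(49,15)=(49*31+15)%997=537 [pair 0] h(61,77)=(61*31+77)%997=971 [pair 1] -> [537, 971]
  Sibling for proof at L0: 15
L2: h(537,971)=(537*31+971)%997=669 [pair 0] -> [669]
  Sibling for proof at L1: 971
Root: 669
Proof path (sibling hashes from leaf to root): [15, 971]

Answer: 15 971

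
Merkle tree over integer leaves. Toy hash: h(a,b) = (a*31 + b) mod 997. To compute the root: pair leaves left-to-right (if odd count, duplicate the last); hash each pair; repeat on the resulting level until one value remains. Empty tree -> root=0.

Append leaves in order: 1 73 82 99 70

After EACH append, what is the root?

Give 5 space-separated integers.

Answer: 1 104 863 880 257

Derivation:
After append 1 (leaves=[1]):
  L0: [1]
  root=1
After append 73 (leaves=[1, 73]):
  L0: [1, 73]
  L1: h(1,73)=(1*31+73)%997=104 -> [104]
  root=104
After append 82 (leaves=[1, 73, 82]):
  L0: [1, 73, 82]
  L1: h(1,73)=(1*31+73)%997=104 h(82,82)=(82*31+82)%997=630 -> [104, 630]
  L2: h(104,630)=(104*31+630)%997=863 -> [863]
  root=863
After append 99 (leaves=[1, 73, 82, 99]):
  L0: [1, 73, 82, 99]
  L1: h(1,73)=(1*31+73)%997=104 h(82,99)=(82*31+99)%997=647 -> [104, 647]
  L2: h(104,647)=(104*31+647)%997=880 -> [880]
  root=880
After append 70 (leaves=[1, 73, 82, 99, 70]):
  L0: [1, 73, 82, 99, 70]
  L1: h(1,73)=(1*31+73)%997=104 h(82,99)=(82*31+99)%997=647 h(70,70)=(70*31+70)%997=246 -> [104, 647, 246]
  L2: h(104,647)=(104*31+647)%997=880 h(246,246)=(246*31+246)%997=893 -> [880, 893]
  L3: h(880,893)=(880*31+893)%997=257 -> [257]
  root=257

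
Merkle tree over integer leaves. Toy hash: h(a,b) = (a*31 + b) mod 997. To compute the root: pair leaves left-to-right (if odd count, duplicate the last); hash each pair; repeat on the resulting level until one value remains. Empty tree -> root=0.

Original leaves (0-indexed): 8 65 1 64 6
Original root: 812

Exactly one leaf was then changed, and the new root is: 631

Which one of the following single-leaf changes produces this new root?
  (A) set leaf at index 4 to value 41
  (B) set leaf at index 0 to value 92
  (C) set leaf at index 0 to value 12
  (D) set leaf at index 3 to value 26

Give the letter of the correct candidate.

Answer: D

Derivation:
Original leaves: [8, 65, 1, 64, 6]
Target new root: 631
Try each candidate change and compute the resulting root:
Candidate A: set leaf[4] = 41 -> leaves = [8, 65, 1, 64, 41]
  L0: [8, 65, 1, 64, 41]
  L1: h(8,65)=(8*31+65)%997=313 h(1,64)=(1*31+64)%997=95 h(41,41)=(41*31+41)%997=315 -> [313, 95, 315]
  L2: h(313,95)=(313*31+95)%997=825 h(315,315)=(315*31+315)%997=110 -> [825, 110]
  L3: h(825,110)=(825*31+110)%997=760 -> [760]
  root = 760 != target 631
Candidate B: set leaf[0] = 92 -> leaves = [92, 65, 1, 64, 6]
  L0: [92, 65, 1, 64, 6]
  L1: h(92,65)=(92*31+65)%997=923 h(1,64)=(1*31+64)%997=95 h(6,6)=(6*31+6)%997=192 -> [923, 95, 192]
  L2: h(923,95)=(923*31+95)%997=792 h(192,192)=(192*31+192)%997=162 -> [792, 162]
  L3: h(792,162)=(792*31+162)%997=786 -> [786]
  root = 786 != target 631
Candidate C: set leaf[0] = 12 -> leaves = [12, 65, 1, 64, 6]
  L0: [12, 65, 1, 64, 6]
  L1: h(12,65)=(12*31+65)%997=437 h(1,64)=(1*31+64)%997=95 h(6,6)=(6*31+6)%997=192 -> [437, 95, 192]
  L2: h(437,95)=(437*31+95)%997=681 h(192,192)=(192*31+192)%997=162 -> [681, 162]
  L3: h(681,162)=(681*31+162)%997=336 -> [336]
  root = 336 != target 631
Candidate D: set leaf[3] = 26 -> leaves = [8, 65, 1, 26, 6]
  L0: [8, 65, 1, 26, 6]
  L1: h(8,65)=(8*31+65)%997=313 h(1,26)=(1*31+26)%997=57 h(6,6)=(6*31+6)%997=192 -> [313, 57, 192]
  L2: h(313,57)=(313*31+57)%997=787 h(192,192)=(192*31+192)%997=162 -> [787, 162]
  L3: h(787,162)=(787*31+162)%997=631 -> [631]
  root = 631 == target 631  ** MATCH **
Candidate D produces the target root.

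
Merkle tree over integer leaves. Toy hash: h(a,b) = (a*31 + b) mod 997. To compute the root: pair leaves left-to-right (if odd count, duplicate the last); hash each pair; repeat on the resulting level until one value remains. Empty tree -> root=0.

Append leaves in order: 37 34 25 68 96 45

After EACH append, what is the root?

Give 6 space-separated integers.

Answer: 37 184 522 565 167 529

Derivation:
After append 37 (leaves=[37]):
  L0: [37]
  root=37
After append 34 (leaves=[37, 34]):
  L0: [37, 34]
  L1: h(37,34)=(37*31+34)%997=184 -> [184]
  root=184
After append 25 (leaves=[37, 34, 25]):
  L0: [37, 34, 25]
  L1: h(37,34)=(37*31+34)%997=184 h(25,25)=(25*31+25)%997=800 -> [184, 800]
  L2: h(184,800)=(184*31+800)%997=522 -> [522]
  root=522
After append 68 (leaves=[37, 34, 25, 68]):
  L0: [37, 34, 25, 68]
  L1: h(37,34)=(37*31+34)%997=184 h(25,68)=(25*31+68)%997=843 -> [184, 843]
  L2: h(184,843)=(184*31+843)%997=565 -> [565]
  root=565
After append 96 (leaves=[37, 34, 25, 68, 96]):
  L0: [37, 34, 25, 68, 96]
  L1: h(37,34)=(37*31+34)%997=184 h(25,68)=(25*31+68)%997=843 h(96,96)=(96*31+96)%997=81 -> [184, 843, 81]
  L2: h(184,843)=(184*31+843)%997=565 h(81,81)=(81*31+81)%997=598 -> [565, 598]
  L3: h(565,598)=(565*31+598)%997=167 -> [167]
  root=167
After append 45 (leaves=[37, 34, 25, 68, 96, 45]):
  L0: [37, 34, 25, 68, 96, 45]
  L1: h(37,34)=(37*31+34)%997=184 h(25,68)=(25*31+68)%997=843 h(96,45)=(96*31+45)%997=30 -> [184, 843, 30]
  L2: h(184,843)=(184*31+843)%997=565 h(30,30)=(30*31+30)%997=960 -> [565, 960]
  L3: h(565,960)=(565*31+960)%997=529 -> [529]
  root=529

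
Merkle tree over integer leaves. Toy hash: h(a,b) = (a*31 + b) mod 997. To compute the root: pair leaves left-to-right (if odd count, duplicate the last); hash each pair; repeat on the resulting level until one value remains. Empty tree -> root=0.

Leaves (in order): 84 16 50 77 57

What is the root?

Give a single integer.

Answer: 527

Derivation:
L0: [84, 16, 50, 77, 57]
L1: h(84,16)=(84*31+16)%997=626 h(50,77)=(50*31+77)%997=630 h(57,57)=(57*31+57)%997=827 -> [626, 630, 827]
L2: h(626,630)=(626*31+630)%997=96 h(827,827)=(827*31+827)%997=542 -> [96, 542]
L3: h(96,542)=(96*31+542)%997=527 -> [527]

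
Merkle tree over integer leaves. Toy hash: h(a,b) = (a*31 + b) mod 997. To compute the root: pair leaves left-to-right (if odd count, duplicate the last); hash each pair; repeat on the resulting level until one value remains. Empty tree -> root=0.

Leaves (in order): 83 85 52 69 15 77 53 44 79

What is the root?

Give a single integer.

Answer: 392

Derivation:
L0: [83, 85, 52, 69, 15, 77, 53, 44, 79]
L1: h(83,85)=(83*31+85)%997=664 h(52,69)=(52*31+69)%997=684 h(15,77)=(15*31+77)%997=542 h(53,44)=(53*31+44)%997=690 h(79,79)=(79*31+79)%997=534 -> [664, 684, 542, 690, 534]
L2: h(664,684)=(664*31+684)%997=331 h(542,690)=(542*31+690)%997=543 h(534,534)=(534*31+534)%997=139 -> [331, 543, 139]
L3: h(331,543)=(331*31+543)%997=834 h(139,139)=(139*31+139)%997=460 -> [834, 460]
L4: h(834,460)=(834*31+460)%997=392 -> [392]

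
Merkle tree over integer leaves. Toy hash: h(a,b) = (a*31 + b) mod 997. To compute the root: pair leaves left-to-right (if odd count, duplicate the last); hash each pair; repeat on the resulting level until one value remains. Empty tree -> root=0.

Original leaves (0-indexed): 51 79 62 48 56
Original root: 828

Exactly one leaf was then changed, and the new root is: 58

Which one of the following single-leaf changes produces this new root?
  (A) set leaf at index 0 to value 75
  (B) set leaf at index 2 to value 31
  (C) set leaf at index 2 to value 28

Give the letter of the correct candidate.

Original leaves: [51, 79, 62, 48, 56]
Target new root: 58
Try each candidate change and compute the resulting root:
Candidate A: set leaf[0] = 75 -> leaves = [75, 79, 62, 48, 56]
  L0: [75, 79, 62, 48, 56]
  L1: h(75,79)=(75*31+79)%997=410 h(62,48)=(62*31+48)%997=973 h(56,56)=(56*31+56)%997=795 -> [410, 973, 795]
  L2: h(410,973)=(410*31+973)%997=722 h(795,795)=(795*31+795)%997=515 -> [722, 515]
  L3: h(722,515)=(722*31+515)%997=963 -> [963]
  root = 963 != target 58
Candidate B: set leaf[2] = 31 -> leaves = [51, 79, 31, 48, 56]
  L0: [51, 79, 31, 48, 56]
  L1: h(51,79)=(51*31+79)%997=663 h(31,48)=(31*31+48)%997=12 h(56,56)=(56*31+56)%997=795 -> [663, 12, 795]
  L2: h(663,12)=(663*31+12)%997=625 h(795,795)=(795*31+795)%997=515 -> [625, 515]
  L3: h(625,515)=(625*31+515)%997=947 -> [947]
  root = 947 != target 58
Candidate C: set leaf[2] = 28 -> leaves = [51, 79, 28, 48, 56]
  L0: [51, 79, 28, 48, 56]
  L1: h(51,79)=(51*31+79)%997=663 h(28,48)=(28*31+48)%997=916 h(56,56)=(56*31+56)%997=795 -> [663, 916, 795]
  L2: h(663,916)=(663*31+916)%997=532 h(795,795)=(795*31+795)%997=515 -> [532, 515]
  L3: h(532,515)=(532*31+515)%997=58 -> [58]
  root = 58 == target 58  ** MATCH **
Candidate C produces the target root.

Answer: C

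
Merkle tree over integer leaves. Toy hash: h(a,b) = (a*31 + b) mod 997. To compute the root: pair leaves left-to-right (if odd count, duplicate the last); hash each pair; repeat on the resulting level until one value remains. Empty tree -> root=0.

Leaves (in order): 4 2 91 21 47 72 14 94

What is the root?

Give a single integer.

Answer: 886

Derivation:
L0: [4, 2, 91, 21, 47, 72, 14, 94]
L1: h(4,2)=(4*31+2)%997=126 h(91,21)=(91*31+21)%997=848 h(47,72)=(47*31+72)%997=532 h(14,94)=(14*31+94)%997=528 -> [126, 848, 532, 528]
L2: h(126,848)=(126*31+848)%997=766 h(532,528)=(532*31+528)%997=71 -> [766, 71]
L3: h(766,71)=(766*31+71)%997=886 -> [886]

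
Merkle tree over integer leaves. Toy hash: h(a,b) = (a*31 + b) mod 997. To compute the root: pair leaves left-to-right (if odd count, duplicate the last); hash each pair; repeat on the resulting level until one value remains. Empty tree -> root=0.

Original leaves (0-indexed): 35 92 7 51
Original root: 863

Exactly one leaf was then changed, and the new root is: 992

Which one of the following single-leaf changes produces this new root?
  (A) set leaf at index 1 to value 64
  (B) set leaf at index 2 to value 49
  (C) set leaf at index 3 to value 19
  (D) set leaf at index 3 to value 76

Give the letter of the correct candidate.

Original leaves: [35, 92, 7, 51]
Target new root: 992
Try each candidate change and compute the resulting root:
Candidate A: set leaf[1] = 64 -> leaves = [35, 64, 7, 51]
  L0: [35, 64, 7, 51]
  L1: h(35,64)=(35*31+64)%997=152 h(7,51)=(7*31+51)%997=268 -> [152, 268]
  L2: h(152,268)=(152*31+268)%997=992 -> [992]
  root = 992 == target 992  ** MATCH **
Candidate B: set leaf[2] = 49 -> leaves = [35, 92, 49, 51]
  L0: [35, 92, 49, 51]
  L1: h(35,92)=(35*31+92)%997=180 h(49,51)=(49*31+51)%997=573 -> [180, 573]
  L2: h(180,573)=(180*31+573)%997=171 -> [171]
  root = 171 != target 992
Candidate C: set leaf[3] = 19 -> leaves = [35, 92, 7, 19]
  L0: [35, 92, 7, 19]
  L1: h(35,92)=(35*31+92)%997=180 h(7,19)=(7*31+19)%997=236 -> [180, 236]
  L2: h(180,236)=(180*31+236)%997=831 -> [831]
  root = 831 != target 992
Candidate D: set leaf[3] = 76 -> leaves = [35, 92, 7, 76]
  L0: [35, 92, 7, 76]
  L1: h(35,92)=(35*31+92)%997=180 h(7,76)=(7*31+76)%997=293 -> [180, 293]
  L2: h(180,293)=(180*31+293)%997=888 -> [888]
  root = 888 != target 992
Candidate A produces the target root.

Answer: A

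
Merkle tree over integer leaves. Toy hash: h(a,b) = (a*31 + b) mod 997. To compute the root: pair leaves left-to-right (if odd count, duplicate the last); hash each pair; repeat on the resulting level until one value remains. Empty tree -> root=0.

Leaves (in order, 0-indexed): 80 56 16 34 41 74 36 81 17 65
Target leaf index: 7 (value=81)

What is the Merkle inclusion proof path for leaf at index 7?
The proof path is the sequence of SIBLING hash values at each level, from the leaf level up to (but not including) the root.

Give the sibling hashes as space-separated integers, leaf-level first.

L0 (leaves): [80, 56, 16, 34, 41, 74, 36, 81, 17, 65], target index=7
L1: h(80,56)=(80*31+56)%997=542 [pair 0] h(16,34)=(16*31+34)%997=530 [pair 1] h(41,74)=(41*31+74)%997=348 [pair 2] h(36,81)=(36*31+81)%997=200 [pair 3] h(17,65)=(17*31+65)%997=592 [pair 4] -> [542, 530, 348, 200, 592]
  Sibling for proof at L0: 36
L2: h(542,530)=(542*31+530)%997=383 [pair 0] h(348,200)=(348*31+200)%997=21 [pair 1] h(592,592)=(592*31+592)%997=1 [pair 2] -> [383, 21, 1]
  Sibling for proof at L1: 348
L3: h(383,21)=(383*31+21)%997=927 [pair 0] h(1,1)=(1*31+1)%997=32 [pair 1] -> [927, 32]
  Sibling for proof at L2: 383
L4: h(927,32)=(927*31+32)%997=853 [pair 0] -> [853]
  Sibling for proof at L3: 32
Root: 853
Proof path (sibling hashes from leaf to root): [36, 348, 383, 32]

Answer: 36 348 383 32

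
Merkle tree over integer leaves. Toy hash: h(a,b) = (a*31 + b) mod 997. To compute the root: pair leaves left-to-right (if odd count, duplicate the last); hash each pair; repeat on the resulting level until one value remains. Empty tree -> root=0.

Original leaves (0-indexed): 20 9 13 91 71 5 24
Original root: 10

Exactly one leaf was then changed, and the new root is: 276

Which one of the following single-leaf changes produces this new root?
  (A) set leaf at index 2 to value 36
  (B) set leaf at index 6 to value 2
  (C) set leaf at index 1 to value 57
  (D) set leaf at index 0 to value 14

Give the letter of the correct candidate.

Answer: C

Derivation:
Original leaves: [20, 9, 13, 91, 71, 5, 24]
Target new root: 276
Try each candidate change and compute the resulting root:
Candidate A: set leaf[2] = 36 -> leaves = [20, 9, 36, 91, 71, 5, 24]
  L0: [20, 9, 36, 91, 71, 5, 24]
  L1: h(20,9)=(20*31+9)%997=629 h(36,91)=(36*31+91)%997=210 h(71,5)=(71*31+5)%997=212 h(24,24)=(24*31+24)%997=768 -> [629, 210, 212, 768]
  L2: h(629,210)=(629*31+210)%997=766 h(212,768)=(212*31+768)%997=361 -> [766, 361]
  L3: h(766,361)=(766*31+361)%997=179 -> [179]
  root = 179 != target 276
Candidate B: set leaf[6] = 2 -> leaves = [20, 9, 13, 91, 71, 5, 2]
  L0: [20, 9, 13, 91, 71, 5, 2]
  L1: h(20,9)=(20*31+9)%997=629 h(13,91)=(13*31+91)%997=494 h(71,5)=(71*31+5)%997=212 h(2,2)=(2*31+2)%997=64 -> [629, 494, 212, 64]
  L2: h(629,494)=(629*31+494)%997=53 h(212,64)=(212*31+64)%997=654 -> [53, 654]
  L3: h(53,654)=(53*31+654)%997=303 -> [303]
  root = 303 != target 276
Candidate C: set leaf[1] = 57 -> leaves = [20, 57, 13, 91, 71, 5, 24]
  L0: [20, 57, 13, 91, 71, 5, 24]
  L1: h(20,57)=(20*31+57)%997=677 h(13,91)=(13*31+91)%997=494 h(71,5)=(71*31+5)%997=212 h(24,24)=(24*31+24)%997=768 -> [677, 494, 212, 768]
  L2: h(677,494)=(677*31+494)%997=544 h(212,768)=(212*31+768)%997=361 -> [544, 361]
  L3: h(544,361)=(544*31+361)%997=276 -> [276]
  root = 276 == target 276  ** MATCH **
Candidate D: set leaf[0] = 14 -> leaves = [14, 9, 13, 91, 71, 5, 24]
  L0: [14, 9, 13, 91, 71, 5, 24]
  L1: h(14,9)=(14*31+9)%997=443 h(13,91)=(13*31+91)%997=494 h(71,5)=(71*31+5)%997=212 h(24,24)=(24*31+24)%997=768 -> [443, 494, 212, 768]
  L2: h(443,494)=(443*31+494)%997=269 h(212,768)=(212*31+768)%997=361 -> [269, 361]
  L3: h(269,361)=(269*31+361)%997=724 -> [724]
  root = 724 != target 276
Candidate C produces the target root.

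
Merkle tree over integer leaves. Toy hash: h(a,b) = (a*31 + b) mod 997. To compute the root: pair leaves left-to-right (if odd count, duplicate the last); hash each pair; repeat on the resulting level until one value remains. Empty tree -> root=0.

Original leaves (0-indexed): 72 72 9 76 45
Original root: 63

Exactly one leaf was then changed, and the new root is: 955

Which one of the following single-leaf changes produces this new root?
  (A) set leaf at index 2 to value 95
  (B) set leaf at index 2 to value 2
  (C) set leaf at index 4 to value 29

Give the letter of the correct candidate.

Answer: A

Derivation:
Original leaves: [72, 72, 9, 76, 45]
Target new root: 955
Try each candidate change and compute the resulting root:
Candidate A: set leaf[2] = 95 -> leaves = [72, 72, 95, 76, 45]
  L0: [72, 72, 95, 76, 45]
  L1: h(72,72)=(72*31+72)%997=310 h(95,76)=(95*31+76)%997=30 h(45,45)=(45*31+45)%997=443 -> [310, 30, 443]
  L2: h(310,30)=(310*31+30)%997=667 h(443,443)=(443*31+443)%997=218 -> [667, 218]
  L3: h(667,218)=(667*31+218)%997=955 -> [955]
  root = 955 == target 955  ** MATCH **
Candidate B: set leaf[2] = 2 -> leaves = [72, 72, 2, 76, 45]
  L0: [72, 72, 2, 76, 45]
  L1: h(72,72)=(72*31+72)%997=310 h(2,76)=(2*31+76)%997=138 h(45,45)=(45*31+45)%997=443 -> [310, 138, 443]
  L2: h(310,138)=(310*31+138)%997=775 h(443,443)=(443*31+443)%997=218 -> [775, 218]
  L3: h(775,218)=(775*31+218)%997=315 -> [315]
  root = 315 != target 955
Candidate C: set leaf[4] = 29 -> leaves = [72, 72, 9, 76, 29]
  L0: [72, 72, 9, 76, 29]
  L1: h(72,72)=(72*31+72)%997=310 h(9,76)=(9*31+76)%997=355 h(29,29)=(29*31+29)%997=928 -> [310, 355, 928]
  L2: h(310,355)=(310*31+355)%997=992 h(928,928)=(928*31+928)%997=783 -> [992, 783]
  L3: h(992,783)=(992*31+783)%997=628 -> [628]
  root = 628 != target 955
Candidate A produces the target root.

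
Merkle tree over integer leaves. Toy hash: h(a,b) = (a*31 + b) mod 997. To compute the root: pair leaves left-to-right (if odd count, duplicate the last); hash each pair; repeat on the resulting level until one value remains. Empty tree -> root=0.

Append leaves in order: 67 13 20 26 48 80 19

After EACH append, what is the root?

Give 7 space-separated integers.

Answer: 67 96 625 631 917 944 981

Derivation:
After append 67 (leaves=[67]):
  L0: [67]
  root=67
After append 13 (leaves=[67, 13]):
  L0: [67, 13]
  L1: h(67,13)=(67*31+13)%997=96 -> [96]
  root=96
After append 20 (leaves=[67, 13, 20]):
  L0: [67, 13, 20]
  L1: h(67,13)=(67*31+13)%997=96 h(20,20)=(20*31+20)%997=640 -> [96, 640]
  L2: h(96,640)=(96*31+640)%997=625 -> [625]
  root=625
After append 26 (leaves=[67, 13, 20, 26]):
  L0: [67, 13, 20, 26]
  L1: h(67,13)=(67*31+13)%997=96 h(20,26)=(20*31+26)%997=646 -> [96, 646]
  L2: h(96,646)=(96*31+646)%997=631 -> [631]
  root=631
After append 48 (leaves=[67, 13, 20, 26, 48]):
  L0: [67, 13, 20, 26, 48]
  L1: h(67,13)=(67*31+13)%997=96 h(20,26)=(20*31+26)%997=646 h(48,48)=(48*31+48)%997=539 -> [96, 646, 539]
  L2: h(96,646)=(96*31+646)%997=631 h(539,539)=(539*31+539)%997=299 -> [631, 299]
  L3: h(631,299)=(631*31+299)%997=917 -> [917]
  root=917
After append 80 (leaves=[67, 13, 20, 26, 48, 80]):
  L0: [67, 13, 20, 26, 48, 80]
  L1: h(67,13)=(67*31+13)%997=96 h(20,26)=(20*31+26)%997=646 h(48,80)=(48*31+80)%997=571 -> [96, 646, 571]
  L2: h(96,646)=(96*31+646)%997=631 h(571,571)=(571*31+571)%997=326 -> [631, 326]
  L3: h(631,326)=(631*31+326)%997=944 -> [944]
  root=944
After append 19 (leaves=[67, 13, 20, 26, 48, 80, 19]):
  L0: [67, 13, 20, 26, 48, 80, 19]
  L1: h(67,13)=(67*31+13)%997=96 h(20,26)=(20*31+26)%997=646 h(48,80)=(48*31+80)%997=571 h(19,19)=(19*31+19)%997=608 -> [96, 646, 571, 608]
  L2: h(96,646)=(96*31+646)%997=631 h(571,608)=(571*31+608)%997=363 -> [631, 363]
  L3: h(631,363)=(631*31+363)%997=981 -> [981]
  root=981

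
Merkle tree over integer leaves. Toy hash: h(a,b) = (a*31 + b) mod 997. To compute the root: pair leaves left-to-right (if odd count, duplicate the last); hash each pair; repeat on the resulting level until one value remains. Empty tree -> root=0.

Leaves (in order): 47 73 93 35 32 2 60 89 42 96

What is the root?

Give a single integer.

L0: [47, 73, 93, 35, 32, 2, 60, 89, 42, 96]
L1: h(47,73)=(47*31+73)%997=533 h(93,35)=(93*31+35)%997=924 h(32,2)=(32*31+2)%997=994 h(60,89)=(60*31+89)%997=952 h(42,96)=(42*31+96)%997=401 -> [533, 924, 994, 952, 401]
L2: h(533,924)=(533*31+924)%997=498 h(994,952)=(994*31+952)%997=859 h(401,401)=(401*31+401)%997=868 -> [498, 859, 868]
L3: h(498,859)=(498*31+859)%997=345 h(868,868)=(868*31+868)%997=857 -> [345, 857]
L4: h(345,857)=(345*31+857)%997=585 -> [585]

Answer: 585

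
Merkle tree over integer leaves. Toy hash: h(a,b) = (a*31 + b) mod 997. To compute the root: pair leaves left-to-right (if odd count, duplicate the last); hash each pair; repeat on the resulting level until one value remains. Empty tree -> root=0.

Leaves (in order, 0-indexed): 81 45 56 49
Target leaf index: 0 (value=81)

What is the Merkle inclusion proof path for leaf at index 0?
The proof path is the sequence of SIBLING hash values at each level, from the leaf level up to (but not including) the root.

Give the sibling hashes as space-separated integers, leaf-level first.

L0 (leaves): [81, 45, 56, 49], target index=0
L1: h(81,45)=(81*31+45)%997=562 [pair 0] h(56,49)=(56*31+49)%997=788 [pair 1] -> [562, 788]
  Sibling for proof at L0: 45
L2: h(562,788)=(562*31+788)%997=264 [pair 0] -> [264]
  Sibling for proof at L1: 788
Root: 264
Proof path (sibling hashes from leaf to root): [45, 788]

Answer: 45 788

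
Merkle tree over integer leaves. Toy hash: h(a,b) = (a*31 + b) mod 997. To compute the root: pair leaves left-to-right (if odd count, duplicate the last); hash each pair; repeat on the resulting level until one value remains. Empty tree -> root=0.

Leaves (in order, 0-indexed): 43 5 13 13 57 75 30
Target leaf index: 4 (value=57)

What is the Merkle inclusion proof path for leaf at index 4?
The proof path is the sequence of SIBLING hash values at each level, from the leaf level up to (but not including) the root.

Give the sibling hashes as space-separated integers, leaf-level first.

L0 (leaves): [43, 5, 13, 13, 57, 75, 30], target index=4
L1: h(43,5)=(43*31+5)%997=341 [pair 0] h(13,13)=(13*31+13)%997=416 [pair 1] h(57,75)=(57*31+75)%997=845 [pair 2] h(30,30)=(30*31+30)%997=960 [pair 3] -> [341, 416, 845, 960]
  Sibling for proof at L0: 75
L2: h(341,416)=(341*31+416)%997=20 [pair 0] h(845,960)=(845*31+960)%997=236 [pair 1] -> [20, 236]
  Sibling for proof at L1: 960
L3: h(20,236)=(20*31+236)%997=856 [pair 0] -> [856]
  Sibling for proof at L2: 20
Root: 856
Proof path (sibling hashes from leaf to root): [75, 960, 20]

Answer: 75 960 20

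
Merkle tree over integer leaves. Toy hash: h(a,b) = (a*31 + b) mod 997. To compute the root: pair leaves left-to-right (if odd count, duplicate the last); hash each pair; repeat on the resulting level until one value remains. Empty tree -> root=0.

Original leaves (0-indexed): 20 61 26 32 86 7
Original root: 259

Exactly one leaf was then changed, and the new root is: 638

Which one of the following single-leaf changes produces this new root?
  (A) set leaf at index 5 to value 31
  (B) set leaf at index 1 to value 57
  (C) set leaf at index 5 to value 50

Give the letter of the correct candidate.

Original leaves: [20, 61, 26, 32, 86, 7]
Target new root: 638
Try each candidate change and compute the resulting root:
Candidate A: set leaf[5] = 31 -> leaves = [20, 61, 26, 32, 86, 31]
  L0: [20, 61, 26, 32, 86, 31]
  L1: h(20,61)=(20*31+61)%997=681 h(26,32)=(26*31+32)%997=838 h(86,31)=(86*31+31)%997=703 -> [681, 838, 703]
  L2: h(681,838)=(681*31+838)%997=15 h(703,703)=(703*31+703)%997=562 -> [15, 562]
  L3: h(15,562)=(15*31+562)%997=30 -> [30]
  root = 30 != target 638
Candidate B: set leaf[1] = 57 -> leaves = [20, 57, 26, 32, 86, 7]
  L0: [20, 57, 26, 32, 86, 7]
  L1: h(20,57)=(20*31+57)%997=677 h(26,32)=(26*31+32)%997=838 h(86,7)=(86*31+7)%997=679 -> [677, 838, 679]
  L2: h(677,838)=(677*31+838)%997=888 h(679,679)=(679*31+679)%997=791 -> [888, 791]
  L3: h(888,791)=(888*31+791)%997=403 -> [403]
  root = 403 != target 638
Candidate C: set leaf[5] = 50 -> leaves = [20, 61, 26, 32, 86, 50]
  L0: [20, 61, 26, 32, 86, 50]
  L1: h(20,61)=(20*31+61)%997=681 h(26,32)=(26*31+32)%997=838 h(86,50)=(86*31+50)%997=722 -> [681, 838, 722]
  L2: h(681,838)=(681*31+838)%997=15 h(722,722)=(722*31+722)%997=173 -> [15, 173]
  L3: h(15,173)=(15*31+173)%997=638 -> [638]
  root = 638 == target 638  ** MATCH **
Candidate C produces the target root.

Answer: C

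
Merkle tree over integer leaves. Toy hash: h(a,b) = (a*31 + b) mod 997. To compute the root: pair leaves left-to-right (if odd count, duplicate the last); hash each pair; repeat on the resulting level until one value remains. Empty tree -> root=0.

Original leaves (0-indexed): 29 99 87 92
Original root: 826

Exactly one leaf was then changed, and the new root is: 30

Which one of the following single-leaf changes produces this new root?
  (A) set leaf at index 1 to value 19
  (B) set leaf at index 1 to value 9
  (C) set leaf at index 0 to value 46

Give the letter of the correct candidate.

Original leaves: [29, 99, 87, 92]
Target new root: 30
Try each candidate change and compute the resulting root:
Candidate A: set leaf[1] = 19 -> leaves = [29, 19, 87, 92]
  L0: [29, 19, 87, 92]
  L1: h(29,19)=(29*31+19)%997=918 h(87,92)=(87*31+92)%997=795 -> [918, 795]
  L2: h(918,795)=(918*31+795)%997=340 -> [340]
  root = 340 != target 30
Candidate B: set leaf[1] = 9 -> leaves = [29, 9, 87, 92]
  L0: [29, 9, 87, 92]
  L1: h(29,9)=(29*31+9)%997=908 h(87,92)=(87*31+92)%997=795 -> [908, 795]
  L2: h(908,795)=(908*31+795)%997=30 -> [30]
  root = 30 == target 30  ** MATCH **
Candidate C: set leaf[0] = 46 -> leaves = [46, 99, 87, 92]
  L0: [46, 99, 87, 92]
  L1: h(46,99)=(46*31+99)%997=528 h(87,92)=(87*31+92)%997=795 -> [528, 795]
  L2: h(528,795)=(528*31+795)%997=214 -> [214]
  root = 214 != target 30
Candidate B produces the target root.

Answer: B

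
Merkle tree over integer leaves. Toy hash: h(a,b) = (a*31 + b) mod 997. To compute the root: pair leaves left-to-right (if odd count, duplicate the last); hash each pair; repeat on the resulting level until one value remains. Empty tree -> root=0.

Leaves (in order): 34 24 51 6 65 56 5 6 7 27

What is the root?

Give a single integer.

L0: [34, 24, 51, 6, 65, 56, 5, 6, 7, 27]
L1: h(34,24)=(34*31+24)%997=81 h(51,6)=(51*31+6)%997=590 h(65,56)=(65*31+56)%997=77 h(5,6)=(5*31+6)%997=161 h(7,27)=(7*31+27)%997=244 -> [81, 590, 77, 161, 244]
L2: h(81,590)=(81*31+590)%997=110 h(77,161)=(77*31+161)%997=554 h(244,244)=(244*31+244)%997=829 -> [110, 554, 829]
L3: h(110,554)=(110*31+554)%997=973 h(829,829)=(829*31+829)%997=606 -> [973, 606]
L4: h(973,606)=(973*31+606)%997=859 -> [859]

Answer: 859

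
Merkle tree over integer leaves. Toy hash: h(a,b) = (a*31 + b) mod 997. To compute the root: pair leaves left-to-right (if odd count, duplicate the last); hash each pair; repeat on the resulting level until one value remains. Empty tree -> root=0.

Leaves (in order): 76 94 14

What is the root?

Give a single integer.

L0: [76, 94, 14]
L1: h(76,94)=(76*31+94)%997=456 h(14,14)=(14*31+14)%997=448 -> [456, 448]
L2: h(456,448)=(456*31+448)%997=626 -> [626]

Answer: 626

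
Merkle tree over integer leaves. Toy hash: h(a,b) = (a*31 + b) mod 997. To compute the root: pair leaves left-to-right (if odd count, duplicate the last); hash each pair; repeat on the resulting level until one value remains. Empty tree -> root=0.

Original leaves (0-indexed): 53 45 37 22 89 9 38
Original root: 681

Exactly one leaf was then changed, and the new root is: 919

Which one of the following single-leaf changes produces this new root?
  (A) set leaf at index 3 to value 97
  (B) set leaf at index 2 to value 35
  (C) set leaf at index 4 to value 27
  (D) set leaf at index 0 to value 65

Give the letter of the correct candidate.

Answer: C

Derivation:
Original leaves: [53, 45, 37, 22, 89, 9, 38]
Target new root: 919
Try each candidate change and compute the resulting root:
Candidate A: set leaf[3] = 97 -> leaves = [53, 45, 37, 97, 89, 9, 38]
  L0: [53, 45, 37, 97, 89, 9, 38]
  L1: h(53,45)=(53*31+45)%997=691 h(37,97)=(37*31+97)%997=247 h(89,9)=(89*31+9)%997=774 h(38,38)=(38*31+38)%997=219 -> [691, 247, 774, 219]
  L2: h(691,247)=(691*31+247)%997=731 h(774,219)=(774*31+219)%997=285 -> [731, 285]
  L3: h(731,285)=(731*31+285)%997=15 -> [15]
  root = 15 != target 919
Candidate B: set leaf[2] = 35 -> leaves = [53, 45, 35, 22, 89, 9, 38]
  L0: [53, 45, 35, 22, 89, 9, 38]
  L1: h(53,45)=(53*31+45)%997=691 h(35,22)=(35*31+22)%997=110 h(89,9)=(89*31+9)%997=774 h(38,38)=(38*31+38)%997=219 -> [691, 110, 774, 219]
  L2: h(691,110)=(691*31+110)%997=594 h(774,219)=(774*31+219)%997=285 -> [594, 285]
  L3: h(594,285)=(594*31+285)%997=753 -> [753]
  root = 753 != target 919
Candidate C: set leaf[4] = 27 -> leaves = [53, 45, 37, 22, 27, 9, 38]
  L0: [53, 45, 37, 22, 27, 9, 38]
  L1: h(53,45)=(53*31+45)%997=691 h(37,22)=(37*31+22)%997=172 h(27,9)=(27*31+9)%997=846 h(38,38)=(38*31+38)%997=219 -> [691, 172, 846, 219]
  L2: h(691,172)=(691*31+172)%997=656 h(846,219)=(846*31+219)%997=523 -> [656, 523]
  L3: h(656,523)=(656*31+523)%997=919 -> [919]
  root = 919 == target 919  ** MATCH **
Candidate D: set leaf[0] = 65 -> leaves = [65, 45, 37, 22, 89, 9, 38]
  L0: [65, 45, 37, 22, 89, 9, 38]
  L1: h(65,45)=(65*31+45)%997=66 h(37,22)=(37*31+22)%997=172 h(89,9)=(89*31+9)%997=774 h(38,38)=(38*31+38)%997=219 -> [66, 172, 774, 219]
  L2: h(66,172)=(66*31+172)%997=224 h(774,219)=(774*31+219)%997=285 -> [224, 285]
  L3: h(224,285)=(224*31+285)%997=250 -> [250]
  root = 250 != target 919
Candidate C produces the target root.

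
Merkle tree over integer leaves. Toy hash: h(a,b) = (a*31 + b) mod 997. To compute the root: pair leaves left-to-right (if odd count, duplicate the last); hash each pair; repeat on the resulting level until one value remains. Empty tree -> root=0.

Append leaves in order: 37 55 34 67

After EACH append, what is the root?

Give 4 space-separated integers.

After append 37 (leaves=[37]):
  L0: [37]
  root=37
After append 55 (leaves=[37, 55]):
  L0: [37, 55]
  L1: h(37,55)=(37*31+55)%997=205 -> [205]
  root=205
After append 34 (leaves=[37, 55, 34]):
  L0: [37, 55, 34]
  L1: h(37,55)=(37*31+55)%997=205 h(34,34)=(34*31+34)%997=91 -> [205, 91]
  L2: h(205,91)=(205*31+91)%997=464 -> [464]
  root=464
After append 67 (leaves=[37, 55, 34, 67]):
  L0: [37, 55, 34, 67]
  L1: h(37,55)=(37*31+55)%997=205 h(34,67)=(34*31+67)%997=124 -> [205, 124]
  L2: h(205,124)=(205*31+124)%997=497 -> [497]
  root=497

Answer: 37 205 464 497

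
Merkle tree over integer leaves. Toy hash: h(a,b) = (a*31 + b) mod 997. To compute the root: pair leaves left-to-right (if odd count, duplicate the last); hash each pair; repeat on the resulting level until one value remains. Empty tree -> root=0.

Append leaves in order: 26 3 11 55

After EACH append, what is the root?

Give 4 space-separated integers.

After append 26 (leaves=[26]):
  L0: [26]
  root=26
After append 3 (leaves=[26, 3]):
  L0: [26, 3]
  L1: h(26,3)=(26*31+3)%997=809 -> [809]
  root=809
After append 11 (leaves=[26, 3, 11]):
  L0: [26, 3, 11]
  L1: h(26,3)=(26*31+3)%997=809 h(11,11)=(11*31+11)%997=352 -> [809, 352]
  L2: h(809,352)=(809*31+352)%997=506 -> [506]
  root=506
After append 55 (leaves=[26, 3, 11, 55]):
  L0: [26, 3, 11, 55]
  L1: h(26,3)=(26*31+3)%997=809 h(11,55)=(11*31+55)%997=396 -> [809, 396]
  L2: h(809,396)=(809*31+396)%997=550 -> [550]
  root=550

Answer: 26 809 506 550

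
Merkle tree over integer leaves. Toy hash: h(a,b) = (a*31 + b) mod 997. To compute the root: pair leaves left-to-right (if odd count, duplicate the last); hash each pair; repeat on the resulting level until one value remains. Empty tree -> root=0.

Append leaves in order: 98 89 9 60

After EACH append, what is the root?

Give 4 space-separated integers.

Answer: 98 136 516 567

Derivation:
After append 98 (leaves=[98]):
  L0: [98]
  root=98
After append 89 (leaves=[98, 89]):
  L0: [98, 89]
  L1: h(98,89)=(98*31+89)%997=136 -> [136]
  root=136
After append 9 (leaves=[98, 89, 9]):
  L0: [98, 89, 9]
  L1: h(98,89)=(98*31+89)%997=136 h(9,9)=(9*31+9)%997=288 -> [136, 288]
  L2: h(136,288)=(136*31+288)%997=516 -> [516]
  root=516
After append 60 (leaves=[98, 89, 9, 60]):
  L0: [98, 89, 9, 60]
  L1: h(98,89)=(98*31+89)%997=136 h(9,60)=(9*31+60)%997=339 -> [136, 339]
  L2: h(136,339)=(136*31+339)%997=567 -> [567]
  root=567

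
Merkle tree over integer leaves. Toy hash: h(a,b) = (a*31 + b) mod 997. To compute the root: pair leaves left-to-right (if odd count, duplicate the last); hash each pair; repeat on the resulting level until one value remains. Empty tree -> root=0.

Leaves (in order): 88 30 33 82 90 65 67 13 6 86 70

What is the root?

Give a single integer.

L0: [88, 30, 33, 82, 90, 65, 67, 13, 6, 86, 70]
L1: h(88,30)=(88*31+30)%997=764 h(33,82)=(33*31+82)%997=108 h(90,65)=(90*31+65)%997=861 h(67,13)=(67*31+13)%997=96 h(6,86)=(6*31+86)%997=272 h(70,70)=(70*31+70)%997=246 -> [764, 108, 861, 96, 272, 246]
L2: h(764,108)=(764*31+108)%997=861 h(861,96)=(861*31+96)%997=865 h(272,246)=(272*31+246)%997=702 -> [861, 865, 702]
L3: h(861,865)=(861*31+865)%997=637 h(702,702)=(702*31+702)%997=530 -> [637, 530]
L4: h(637,530)=(637*31+530)%997=337 -> [337]

Answer: 337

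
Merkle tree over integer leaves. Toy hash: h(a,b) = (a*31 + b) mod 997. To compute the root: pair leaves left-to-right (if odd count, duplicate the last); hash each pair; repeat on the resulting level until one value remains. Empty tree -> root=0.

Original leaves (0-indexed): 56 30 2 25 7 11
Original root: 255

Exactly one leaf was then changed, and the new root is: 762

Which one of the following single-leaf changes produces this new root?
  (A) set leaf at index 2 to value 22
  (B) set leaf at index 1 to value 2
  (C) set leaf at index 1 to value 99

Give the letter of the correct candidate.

Answer: C

Derivation:
Original leaves: [56, 30, 2, 25, 7, 11]
Target new root: 762
Try each candidate change and compute the resulting root:
Candidate A: set leaf[2] = 22 -> leaves = [56, 30, 22, 25, 7, 11]
  L0: [56, 30, 22, 25, 7, 11]
  L1: h(56,30)=(56*31+30)%997=769 h(22,25)=(22*31+25)%997=707 h(7,11)=(7*31+11)%997=228 -> [769, 707, 228]
  L2: h(769,707)=(769*31+707)%997=618 h(228,228)=(228*31+228)%997=317 -> [618, 317]
  L3: h(618,317)=(618*31+317)%997=532 -> [532]
  root = 532 != target 762
Candidate B: set leaf[1] = 2 -> leaves = [56, 2, 2, 25, 7, 11]
  L0: [56, 2, 2, 25, 7, 11]
  L1: h(56,2)=(56*31+2)%997=741 h(2,25)=(2*31+25)%997=87 h(7,11)=(7*31+11)%997=228 -> [741, 87, 228]
  L2: h(741,87)=(741*31+87)%997=127 h(228,228)=(228*31+228)%997=317 -> [127, 317]
  L3: h(127,317)=(127*31+317)%997=266 -> [266]
  root = 266 != target 762
Candidate C: set leaf[1] = 99 -> leaves = [56, 99, 2, 25, 7, 11]
  L0: [56, 99, 2, 25, 7, 11]
  L1: h(56,99)=(56*31+99)%997=838 h(2,25)=(2*31+25)%997=87 h(7,11)=(7*31+11)%997=228 -> [838, 87, 228]
  L2: h(838,87)=(838*31+87)%997=143 h(228,228)=(228*31+228)%997=317 -> [143, 317]
  L3: h(143,317)=(143*31+317)%997=762 -> [762]
  root = 762 == target 762  ** MATCH **
Candidate C produces the target root.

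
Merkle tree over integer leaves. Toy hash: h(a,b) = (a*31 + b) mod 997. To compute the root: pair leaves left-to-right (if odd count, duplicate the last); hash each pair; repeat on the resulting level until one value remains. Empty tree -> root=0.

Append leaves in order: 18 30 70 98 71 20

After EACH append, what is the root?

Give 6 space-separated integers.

Answer: 18 588 528 556 210 572

Derivation:
After append 18 (leaves=[18]):
  L0: [18]
  root=18
After append 30 (leaves=[18, 30]):
  L0: [18, 30]
  L1: h(18,30)=(18*31+30)%997=588 -> [588]
  root=588
After append 70 (leaves=[18, 30, 70]):
  L0: [18, 30, 70]
  L1: h(18,30)=(18*31+30)%997=588 h(70,70)=(70*31+70)%997=246 -> [588, 246]
  L2: h(588,246)=(588*31+246)%997=528 -> [528]
  root=528
After append 98 (leaves=[18, 30, 70, 98]):
  L0: [18, 30, 70, 98]
  L1: h(18,30)=(18*31+30)%997=588 h(70,98)=(70*31+98)%997=274 -> [588, 274]
  L2: h(588,274)=(588*31+274)%997=556 -> [556]
  root=556
After append 71 (leaves=[18, 30, 70, 98, 71]):
  L0: [18, 30, 70, 98, 71]
  L1: h(18,30)=(18*31+30)%997=588 h(70,98)=(70*31+98)%997=274 h(71,71)=(71*31+71)%997=278 -> [588, 274, 278]
  L2: h(588,274)=(588*31+274)%997=556 h(278,278)=(278*31+278)%997=920 -> [556, 920]
  L3: h(556,920)=(556*31+920)%997=210 -> [210]
  root=210
After append 20 (leaves=[18, 30, 70, 98, 71, 20]):
  L0: [18, 30, 70, 98, 71, 20]
  L1: h(18,30)=(18*31+30)%997=588 h(70,98)=(70*31+98)%997=274 h(71,20)=(71*31+20)%997=227 -> [588, 274, 227]
  L2: h(588,274)=(588*31+274)%997=556 h(227,227)=(227*31+227)%997=285 -> [556, 285]
  L3: h(556,285)=(556*31+285)%997=572 -> [572]
  root=572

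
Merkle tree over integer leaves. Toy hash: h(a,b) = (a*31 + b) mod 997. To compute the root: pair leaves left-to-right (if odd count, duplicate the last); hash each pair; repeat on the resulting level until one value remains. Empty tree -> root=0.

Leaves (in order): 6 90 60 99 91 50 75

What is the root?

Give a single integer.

L0: [6, 90, 60, 99, 91, 50, 75]
L1: h(6,90)=(6*31+90)%997=276 h(60,99)=(60*31+99)%997=962 h(91,50)=(91*31+50)%997=877 h(75,75)=(75*31+75)%997=406 -> [276, 962, 877, 406]
L2: h(276,962)=(276*31+962)%997=545 h(877,406)=(877*31+406)%997=674 -> [545, 674]
L3: h(545,674)=(545*31+674)%997=620 -> [620]

Answer: 620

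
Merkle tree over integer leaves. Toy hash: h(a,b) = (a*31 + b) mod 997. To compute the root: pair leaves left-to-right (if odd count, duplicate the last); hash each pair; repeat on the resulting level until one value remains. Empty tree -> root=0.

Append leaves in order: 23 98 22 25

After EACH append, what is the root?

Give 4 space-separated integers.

After append 23 (leaves=[23]):
  L0: [23]
  root=23
After append 98 (leaves=[23, 98]):
  L0: [23, 98]
  L1: h(23,98)=(23*31+98)%997=811 -> [811]
  root=811
After append 22 (leaves=[23, 98, 22]):
  L0: [23, 98, 22]
  L1: h(23,98)=(23*31+98)%997=811 h(22,22)=(22*31+22)%997=704 -> [811, 704]
  L2: h(811,704)=(811*31+704)%997=920 -> [920]
  root=920
After append 25 (leaves=[23, 98, 22, 25]):
  L0: [23, 98, 22, 25]
  L1: h(23,98)=(23*31+98)%997=811 h(22,25)=(22*31+25)%997=707 -> [811, 707]
  L2: h(811,707)=(811*31+707)%997=923 -> [923]
  root=923

Answer: 23 811 920 923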